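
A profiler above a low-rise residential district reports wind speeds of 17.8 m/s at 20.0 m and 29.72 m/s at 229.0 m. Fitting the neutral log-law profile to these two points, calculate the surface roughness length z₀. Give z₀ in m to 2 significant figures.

z₀ ≈ 0.52 m

Log law: V(z) ∝ ln(z/z₀). With r = V₁/V₂ = 17.8/29.72 = 0.59892,
r · ln(z₂/z₀) = ln(z₁/z₀) ⇒ ln z₀ = (ln z₁ − r·ln z₂)/(1 − r)
ln z₀ = (2.99573 − 0.59892×5.43372) / 0.40108 = -0.6449
z₀ = exp(-0.6449) = 0.5247 m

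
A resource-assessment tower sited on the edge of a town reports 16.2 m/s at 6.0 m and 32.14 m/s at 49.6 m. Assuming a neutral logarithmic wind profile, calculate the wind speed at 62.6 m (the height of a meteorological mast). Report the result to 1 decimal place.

Log law: V ∝ ln(z/z₀). From the pair, with r = V₁/V₂ = 0.50404,
ln z₀ = (ln z₁ − r·ln z₂)/(1 − r) = (1.7918 − 0.50404×3.9040)/0.49596 = -0.3549 → z₀ = 0.7012 m
V₃ = V₁ · ln(z₃/z₀)/ln(z₁/z₀) = 16.2 × 4.4917/2.1467 = 33.8966 m/s

33.9 m/s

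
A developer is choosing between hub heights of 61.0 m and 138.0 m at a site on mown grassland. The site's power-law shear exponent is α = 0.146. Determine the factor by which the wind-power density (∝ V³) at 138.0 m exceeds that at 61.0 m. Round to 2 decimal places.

1.43

Speed ratio: V_B/V_A = (z_B/z_A)^α = (138.0/61.0)^0.146 = (2.2623)^0.146 = 1.12659
Power-density ratio: P_B/P_A = (V_B/V_A)³ = (1.12659)³ = 1.42986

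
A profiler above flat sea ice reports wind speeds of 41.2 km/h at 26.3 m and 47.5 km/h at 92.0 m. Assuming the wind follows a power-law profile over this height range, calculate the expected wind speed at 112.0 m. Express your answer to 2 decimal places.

48.57 km/h

First find α: α = ln(V₂/V₁)/ln(z₂/z₁) = ln(47.5/41.2)/ln(92.0/26.3) = 0.14229/1.25222 = 0.1136
Extrapolate from 92.0 m to 112.0 m: V₃ = 47.5 × (112.0/92.0)^0.1136 = 47.5 × 1.0226 = 48.5737 km/h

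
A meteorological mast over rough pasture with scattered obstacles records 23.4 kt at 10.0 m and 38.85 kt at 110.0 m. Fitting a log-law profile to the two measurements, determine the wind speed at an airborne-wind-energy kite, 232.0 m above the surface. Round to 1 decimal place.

Log law: V ∝ ln(z/z₀). From the pair, with r = V₁/V₂ = 0.60232,
ln z₀ = (ln z₁ − r·ln z₂)/(1 − r) = (2.3026 − 0.60232×4.7005)/0.39768 = -1.3292 → z₀ = 0.2647 m
V₃ = V₁ · ln(z₃/z₀)/ln(z₁/z₀) = 23.4 × 6.7759/3.6318 = 43.6582 kt

43.7 kt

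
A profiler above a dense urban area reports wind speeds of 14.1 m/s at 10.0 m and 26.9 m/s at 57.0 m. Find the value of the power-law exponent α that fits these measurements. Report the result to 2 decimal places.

Power law: V₂/V₁ = (z₂/z₁)^α ⇒ α = ln(V₂/V₁) / ln(z₂/z₁)
α = ln(26.9/14.1) / ln(57.0/10.0) = ln(1.9078) / ln(5.7000)
  = 0.64595 / 1.74047 = 0.37114

α ≈ 0.37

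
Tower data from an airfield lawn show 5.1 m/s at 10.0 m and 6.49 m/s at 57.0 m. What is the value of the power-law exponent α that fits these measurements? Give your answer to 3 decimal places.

Power law: V₂/V₁ = (z₂/z₁)^α ⇒ α = ln(V₂/V₁) / ln(z₂/z₁)
α = ln(6.49/5.1) / ln(57.0/10.0) = ln(1.2725) / ln(5.7000)
  = 0.24102 / 1.74047 = 0.13848

α ≈ 0.138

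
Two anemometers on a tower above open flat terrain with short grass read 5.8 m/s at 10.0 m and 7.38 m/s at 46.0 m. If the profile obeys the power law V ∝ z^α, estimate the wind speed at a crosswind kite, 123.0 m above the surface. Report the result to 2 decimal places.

First find α: α = ln(V₂/V₁)/ln(z₂/z₁) = ln(7.38/5.8)/ln(46.0/10.0) = 0.24092/1.52606 = 0.1579
Extrapolate from 46.0 m to 123.0 m: V₃ = 7.38 × (123.0/46.0)^0.1579 = 7.38 × 1.1680 = 8.6196 m/s

8.62 m/s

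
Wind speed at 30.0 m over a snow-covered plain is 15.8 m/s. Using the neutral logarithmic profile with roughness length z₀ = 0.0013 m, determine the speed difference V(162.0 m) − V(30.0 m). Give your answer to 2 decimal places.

Log law: V₂ = V₁ · ln(z₂/z₀)/ln(z₁/z₀) = 15.8 × 11.7330/10.0466 = 18.4522 m/s
ΔV = 18.4522 − 15.8 = 2.6522 m/s

2.65 m/s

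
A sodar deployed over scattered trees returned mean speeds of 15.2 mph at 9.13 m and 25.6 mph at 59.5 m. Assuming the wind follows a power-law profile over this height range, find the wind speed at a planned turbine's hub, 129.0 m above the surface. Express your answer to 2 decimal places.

31.75 mph

First find α: α = ln(V₂/V₁)/ln(z₂/z₁) = ln(25.6/15.2)/ln(59.5/9.13) = 0.52130/1.87441 = 0.2781
Extrapolate from 59.5 m to 129.0 m: V₃ = 25.6 × (129.0/59.5)^0.2781 = 25.6 × 1.2401 = 31.7472 mph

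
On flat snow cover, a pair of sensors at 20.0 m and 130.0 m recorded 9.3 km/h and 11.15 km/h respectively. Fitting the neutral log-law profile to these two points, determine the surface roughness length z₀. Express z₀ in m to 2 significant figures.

Log law: V(z) ∝ ln(z/z₀). With r = V₁/V₂ = 9.3/11.15 = 0.83408,
r · ln(z₂/z₀) = ln(z₁/z₀) ⇒ ln z₀ = (ln z₁ − r·ln z₂)/(1 − r)
ln z₀ = (2.99573 − 0.83408×4.86753) / 0.16592 = -6.4139
z₀ = exp(-6.4139) = 0.001639 m

z₀ ≈ 0.0016 m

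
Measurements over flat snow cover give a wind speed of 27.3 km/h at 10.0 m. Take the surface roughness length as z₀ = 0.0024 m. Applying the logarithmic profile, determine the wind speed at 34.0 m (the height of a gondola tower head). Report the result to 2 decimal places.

Log law: V(z) ∝ ln(z/z₀), so V₂/V₁ = ln(z₂/z₀) / ln(z₁/z₀).
ln(34.0/0.0024) = 9.5586, ln(10.0/0.0024) = 8.3349
V₂ = 27.3 × 9.5586/8.3349 = 27.3 × 1.1468 = 31.3083 km/h

31.31 km/h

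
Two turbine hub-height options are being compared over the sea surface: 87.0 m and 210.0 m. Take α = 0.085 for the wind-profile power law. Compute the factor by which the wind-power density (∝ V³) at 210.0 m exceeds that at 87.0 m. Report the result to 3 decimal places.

Speed ratio: V_B/V_A = (z_B/z_A)^α = (210.0/87.0)^0.085 = (2.4138)^0.085 = 1.07778
Power-density ratio: P_B/P_A = (V_B/V_A)³ = (1.07778)³ = 1.25195

1.252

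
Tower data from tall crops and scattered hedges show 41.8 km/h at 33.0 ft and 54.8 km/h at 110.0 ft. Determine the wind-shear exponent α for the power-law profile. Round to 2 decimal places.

Power law: V₂/V₁ = (z₂/z₁)^α ⇒ α = ln(V₂/V₁) / ln(z₂/z₁)
α = ln(54.8/41.8) / ln(110.0/33.0) = ln(1.3110) / ln(3.3333)
  = 0.27079 / 1.20397 = 0.22492

α ≈ 0.22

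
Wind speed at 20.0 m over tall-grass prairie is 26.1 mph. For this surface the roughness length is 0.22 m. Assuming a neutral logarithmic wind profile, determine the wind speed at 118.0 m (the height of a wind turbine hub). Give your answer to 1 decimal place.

Log law: V(z) ∝ ln(z/z₀), so V₂/V₁ = ln(z₂/z₀) / ln(z₁/z₀).
ln(118.0/0.22) = 6.2848, ln(20.0/0.22) = 4.5099
V₂ = 26.1 × 6.2848/4.5099 = 26.1 × 1.3936 = 36.3722 mph

36.4 mph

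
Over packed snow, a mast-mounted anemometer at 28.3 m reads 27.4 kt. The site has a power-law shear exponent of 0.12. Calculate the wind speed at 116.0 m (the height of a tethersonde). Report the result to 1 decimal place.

Power-law profile: V₂ = V₁ · (z₂/z₁)^α
V₂ = 27.4 × (116.0/28.3)^0.12 = 27.4 × (4.0989)^0.12
    = 27.4 × 1.1845 = 32.4542 kt

32.5 kt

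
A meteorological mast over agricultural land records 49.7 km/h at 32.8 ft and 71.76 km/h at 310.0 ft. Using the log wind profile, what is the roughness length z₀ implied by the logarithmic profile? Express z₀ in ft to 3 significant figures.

z₀ ≈ 0.208 ft

Log law: V(z) ∝ ln(z/z₀). With r = V₁/V₂ = 49.7/71.76 = 0.69259,
r · ln(z₂/z₀) = ln(z₁/z₀) ⇒ ln z₀ = (ln z₁ − r·ln z₂)/(1 − r)
ln z₀ = (3.49043 − 0.69259×5.73657) / 0.30741 = -1.5700
z₀ = exp(-1.5700) = 0.2080 ft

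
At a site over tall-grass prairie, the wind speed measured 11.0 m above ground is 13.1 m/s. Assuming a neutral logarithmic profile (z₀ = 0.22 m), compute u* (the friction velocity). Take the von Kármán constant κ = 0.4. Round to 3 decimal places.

Log law: V(z) = (u*/κ) · ln(z/z₀) ⇒ u* = κ · V / ln(z/z₀)
u* = 0.4 × 13.1 / ln(11.0/0.22) = 0.4 × 13.1 / 3.9120
   = 5.2400 / 3.9120 = 1.3395 m/s

u* ≈ 1.339 m/s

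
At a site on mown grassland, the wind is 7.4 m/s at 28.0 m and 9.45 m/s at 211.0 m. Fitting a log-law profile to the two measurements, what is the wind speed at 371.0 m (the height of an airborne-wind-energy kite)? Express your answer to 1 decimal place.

10.0 m/s

Log law: V ∝ ln(z/z₀). From the pair, with r = V₁/V₂ = 0.78307,
ln z₀ = (ln z₁ − r·ln z₂)/(1 − r) = (3.3322 − 0.78307×5.3519)/0.21693 = -3.9583 → z₀ = 0.01910 m
V₃ = V₁ · ln(z₃/z₀)/ln(z₁/z₀) = 7.4 × 9.8745/7.2905 = 10.0228 m/s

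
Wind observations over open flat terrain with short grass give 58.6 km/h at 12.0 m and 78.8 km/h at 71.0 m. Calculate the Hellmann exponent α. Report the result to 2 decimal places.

α ≈ 0.17

Power law: V₂/V₁ = (z₂/z₁)^α ⇒ α = ln(V₂/V₁) / ln(z₂/z₁)
α = ln(78.8/58.6) / ln(71.0/12.0) = ln(1.3447) / ln(5.9167)
  = 0.29618 / 1.77777 = 0.16660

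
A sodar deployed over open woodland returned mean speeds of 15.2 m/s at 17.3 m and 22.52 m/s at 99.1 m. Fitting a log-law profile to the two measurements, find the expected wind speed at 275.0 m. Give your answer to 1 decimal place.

Log law: V ∝ ln(z/z₀). From the pair, with r = V₁/V₂ = 0.67496,
ln z₀ = (ln z₁ − r·ln z₂)/(1 − r) = (2.8507 − 0.67496×4.5961)/0.32504 = -0.7737 → z₀ = 0.4613 m
V₃ = V₁ · ln(z₃/z₀)/ln(z₁/z₀) = 15.2 × 6.3904/3.6244 = 26.8004 m/s

26.8 m/s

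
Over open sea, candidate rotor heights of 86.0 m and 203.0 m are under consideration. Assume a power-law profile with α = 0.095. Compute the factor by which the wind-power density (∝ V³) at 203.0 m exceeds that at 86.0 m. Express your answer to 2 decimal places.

1.28

Speed ratio: V_B/V_A = (z_B/z_A)^α = (203.0/86.0)^0.095 = (2.3605)^0.095 = 1.08501
Power-density ratio: P_B/P_A = (V_B/V_A)³ = (1.08501)³ = 1.27733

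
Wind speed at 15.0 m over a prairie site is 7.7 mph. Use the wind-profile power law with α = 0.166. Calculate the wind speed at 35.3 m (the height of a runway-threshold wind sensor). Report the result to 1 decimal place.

8.9 mph

Power-law profile: V₂ = V₁ · (z₂/z₁)^α
V₂ = 7.7 × (35.3/15.0)^0.166 = 7.7 × (2.3533)^0.166
    = 7.7 × 1.1527 = 8.8754 mph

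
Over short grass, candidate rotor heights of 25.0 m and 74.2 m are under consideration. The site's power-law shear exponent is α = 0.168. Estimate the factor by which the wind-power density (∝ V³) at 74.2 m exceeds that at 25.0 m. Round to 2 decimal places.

1.73

Speed ratio: V_B/V_A = (z_B/z_A)^α = (74.2/25.0)^0.168 = (2.9680)^0.168 = 1.20053
Power-density ratio: P_B/P_A = (V_B/V_A)³ = (1.20053)³ = 1.73030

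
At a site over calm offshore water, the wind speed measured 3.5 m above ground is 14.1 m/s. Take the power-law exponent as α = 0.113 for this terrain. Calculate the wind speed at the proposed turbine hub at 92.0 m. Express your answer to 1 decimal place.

20.4 m/s

Power-law profile: V₂ = V₁ · (z₂/z₁)^α
V₂ = 14.1 × (92.0/3.5)^0.113 = 14.1 × (26.2857)^0.113
    = 14.1 × 1.4469 = 20.4008 m/s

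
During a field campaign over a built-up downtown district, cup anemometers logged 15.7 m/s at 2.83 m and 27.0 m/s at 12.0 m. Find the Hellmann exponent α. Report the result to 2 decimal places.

α ≈ 0.38

Power law: V₂/V₁ = (z₂/z₁)^α ⇒ α = ln(V₂/V₁) / ln(z₂/z₁)
α = ln(27.0/15.7) / ln(12.0/2.83) = ln(1.7197) / ln(4.2403)
  = 0.54218 / 1.44463 = 0.37530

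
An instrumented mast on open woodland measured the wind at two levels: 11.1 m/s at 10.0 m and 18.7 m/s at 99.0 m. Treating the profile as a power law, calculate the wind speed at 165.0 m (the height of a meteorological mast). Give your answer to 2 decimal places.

21.00 m/s

First find α: α = ln(V₂/V₁)/ln(z₂/z₁) = ln(18.7/11.1)/ln(99.0/10.0) = 0.52158/2.29253 = 0.2275
Extrapolate from 99.0 m to 165.0 m: V₃ = 18.7 × (165.0/99.0)^0.2275 = 18.7 × 1.1232 = 21.0046 m/s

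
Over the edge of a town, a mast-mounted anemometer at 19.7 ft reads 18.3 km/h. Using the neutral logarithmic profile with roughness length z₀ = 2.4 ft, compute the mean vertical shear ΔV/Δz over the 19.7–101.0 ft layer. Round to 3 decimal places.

Log law: V₂ = V₁ · ln(z₂/z₀)/ln(z₁/z₀) = 18.3 × 3.7397/2.1051 = 32.5087 km/h
ΔV/Δz = (32.5087 − 18.3)/(101.0 − 19.7) = 14.2087/81.3000 = 0.17477 km/h/ft

0.175 km/h/ft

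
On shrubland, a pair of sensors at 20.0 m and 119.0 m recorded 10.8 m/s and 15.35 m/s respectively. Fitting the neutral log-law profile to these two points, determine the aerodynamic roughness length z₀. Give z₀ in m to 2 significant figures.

Log law: V(z) ∝ ln(z/z₀). With r = V₁/V₂ = 10.8/15.35 = 0.70358,
r · ln(z₂/z₀) = ln(z₁/z₀) ⇒ ln z₀ = (ln z₁ − r·ln z₂)/(1 − r)
ln z₀ = (2.99573 − 0.70358×4.77912) / 0.29642 = -1.2374
z₀ = exp(-1.2374) = 0.2901 m

z₀ ≈ 0.29 m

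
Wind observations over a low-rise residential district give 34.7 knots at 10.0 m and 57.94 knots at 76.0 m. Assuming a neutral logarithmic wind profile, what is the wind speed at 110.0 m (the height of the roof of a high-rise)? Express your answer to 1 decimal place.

62.2 knots

Log law: V ∝ ln(z/z₀). From the pair, with r = V₁/V₂ = 0.59890,
ln z₀ = (ln z₁ − r·ln z₂)/(1 − r) = (2.3026 − 0.59890×4.3307)/0.40110 = -0.7257 → z₀ = 0.4840 m
V₃ = V₁ · ln(z₃/z₀)/ln(z₁/z₀) = 34.7 × 5.4262/3.0283 = 62.1768 knots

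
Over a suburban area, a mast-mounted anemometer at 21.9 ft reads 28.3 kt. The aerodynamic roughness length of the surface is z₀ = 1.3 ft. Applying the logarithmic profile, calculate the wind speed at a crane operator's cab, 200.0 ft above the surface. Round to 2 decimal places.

Log law: V(z) ∝ ln(z/z₀), so V₂/V₁ = ln(z₂/z₀) / ln(z₁/z₀).
ln(200.0/1.3) = 5.0360, ln(21.9/1.3) = 2.8241
V₂ = 28.3 × 5.0360/2.8241 = 28.3 × 1.7832 = 50.4643 kt

50.46 kt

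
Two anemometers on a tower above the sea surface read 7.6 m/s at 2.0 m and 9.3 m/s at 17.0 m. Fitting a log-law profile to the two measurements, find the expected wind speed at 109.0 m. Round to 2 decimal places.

10.78 m/s

Log law: V ∝ ln(z/z₀). From the pair, with r = V₁/V₂ = 0.81720,
ln z₀ = (ln z₁ − r·ln z₂)/(1 − r) = (0.6931 − 0.81720×2.8332)/0.18280 = -8.8742 → z₀ = 0.0001400 m
V₃ = V₁ · ln(z₃/z₀)/ln(z₁/z₀) = 7.6 × 13.5656/9.5674 = 10.7760 m/s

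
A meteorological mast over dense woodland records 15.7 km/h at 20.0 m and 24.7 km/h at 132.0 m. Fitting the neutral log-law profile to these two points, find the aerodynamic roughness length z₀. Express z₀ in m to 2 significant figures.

Log law: V(z) ∝ ln(z/z₀). With r = V₁/V₂ = 15.7/24.7 = 0.63563,
r · ln(z₂/z₀) = ln(z₁/z₀) ⇒ ln z₀ = (ln z₁ − r·ln z₂)/(1 − r)
ln z₀ = (2.99573 − 0.63563×4.88280) / 0.36437 = -0.2962
z₀ = exp(-0.2962) = 0.7437 m

z₀ ≈ 0.74 m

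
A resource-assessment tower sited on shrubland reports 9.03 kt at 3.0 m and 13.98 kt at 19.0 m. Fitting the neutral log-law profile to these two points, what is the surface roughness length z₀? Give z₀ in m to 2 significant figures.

Log law: V(z) ∝ ln(z/z₀). With r = V₁/V₂ = 9.03/13.98 = 0.64592,
r · ln(z₂/z₀) = ln(z₁/z₀) ⇒ ln z₀ = (ln z₁ − r·ln z₂)/(1 − r)
ln z₀ = (1.09861 − 0.64592×2.94444) / 0.35408 = -2.2686
z₀ = exp(-2.2686) = 0.1035 m

z₀ ≈ 0.10 m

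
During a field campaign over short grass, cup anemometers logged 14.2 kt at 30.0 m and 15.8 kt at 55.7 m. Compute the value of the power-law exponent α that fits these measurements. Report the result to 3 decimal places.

Power law: V₂/V₁ = (z₂/z₁)^α ⇒ α = ln(V₂/V₁) / ln(z₂/z₁)
α = ln(15.8/14.2) / ln(55.7/30.0) = ln(1.1127) / ln(1.8567)
  = 0.10677 / 0.61878 = 0.17255

α ≈ 0.173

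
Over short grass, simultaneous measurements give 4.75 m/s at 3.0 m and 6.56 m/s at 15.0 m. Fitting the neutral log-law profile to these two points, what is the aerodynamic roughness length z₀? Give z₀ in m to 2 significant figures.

z₀ ≈ 0.044 m

Log law: V(z) ∝ ln(z/z₀). With r = V₁/V₂ = 4.75/6.56 = 0.72409,
r · ln(z₂/z₀) = ln(z₁/z₀) ⇒ ln z₀ = (ln z₁ − r·ln z₂)/(1 − r)
ln z₀ = (1.09861 − 0.72409×2.70805) / 0.27591 = -3.1251
z₀ = exp(-3.1251) = 0.04393 m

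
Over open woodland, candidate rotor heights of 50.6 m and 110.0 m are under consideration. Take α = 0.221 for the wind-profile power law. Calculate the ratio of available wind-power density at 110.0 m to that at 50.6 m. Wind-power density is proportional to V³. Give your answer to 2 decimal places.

1.67

Speed ratio: V_B/V_A = (z_B/z_A)^α = (110.0/50.6)^0.221 = (2.1739)^0.221 = 1.18722
Power-density ratio: P_B/P_A = (V_B/V_A)³ = (1.18722)³ = 1.67337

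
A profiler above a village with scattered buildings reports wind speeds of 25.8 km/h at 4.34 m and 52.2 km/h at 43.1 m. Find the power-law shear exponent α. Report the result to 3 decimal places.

Power law: V₂/V₁ = (z₂/z₁)^α ⇒ α = ln(V₂/V₁) / ln(z₂/z₁)
α = ln(52.2/25.8) / ln(43.1/4.34) = ln(2.0233) / ln(9.9309)
  = 0.70471 / 2.29565 = 0.30698

α ≈ 0.307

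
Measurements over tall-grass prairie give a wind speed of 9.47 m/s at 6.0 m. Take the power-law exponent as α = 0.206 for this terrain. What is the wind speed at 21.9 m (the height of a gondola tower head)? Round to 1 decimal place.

12.4 m/s

Power-law profile: V₂ = V₁ · (z₂/z₁)^α
V₂ = 9.47 × (21.9/6.0)^0.206 = 9.47 × (3.6500)^0.206
    = 9.47 × 1.3057 = 12.3647 m/s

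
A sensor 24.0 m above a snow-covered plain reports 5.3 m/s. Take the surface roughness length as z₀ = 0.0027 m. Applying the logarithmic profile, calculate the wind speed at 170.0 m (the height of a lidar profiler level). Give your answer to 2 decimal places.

6.44 m/s

Log law: V(z) ∝ ln(z/z₀), so V₂/V₁ = ln(z₂/z₀) / ln(z₁/z₀).
ln(170.0/0.0027) = 11.0503, ln(24.0/0.0027) = 9.0926
V₂ = 5.3 × 11.0503/9.0926 = 5.3 × 1.2153 = 6.4412 m/s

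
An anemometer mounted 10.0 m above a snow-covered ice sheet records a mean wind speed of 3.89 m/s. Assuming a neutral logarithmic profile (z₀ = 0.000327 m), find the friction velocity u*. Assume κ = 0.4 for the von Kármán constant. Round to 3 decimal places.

Log law: V(z) = (u*/κ) · ln(z/z₀) ⇒ u* = κ · V / ln(z/z₀)
u* = 0.4 × 3.89 / ln(10.0/0.000327) = 0.4 × 3.89 / 10.3281
   = 1.5560 / 10.3281 = 0.1507 m/s

u* ≈ 0.151 m/s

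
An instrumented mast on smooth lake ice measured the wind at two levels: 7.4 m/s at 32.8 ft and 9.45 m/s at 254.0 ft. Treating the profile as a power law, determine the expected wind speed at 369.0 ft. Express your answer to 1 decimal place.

First find α: α = ln(V₂/V₁)/ln(z₂/z₁) = ln(9.45/7.4)/ln(254.0/32.8) = 0.24453/2.04691 = 0.1195
Extrapolate from 254.0 ft to 369.0 ft: V₃ = 9.45 × (369.0/254.0)^0.1195 = 9.45 × 1.0456 = 9.8812 m/s

9.9 m/s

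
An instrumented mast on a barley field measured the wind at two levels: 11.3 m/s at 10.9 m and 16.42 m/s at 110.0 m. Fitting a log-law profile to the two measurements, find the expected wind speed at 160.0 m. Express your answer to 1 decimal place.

Log law: V ∝ ln(z/z₀). From the pair, with r = V₁/V₂ = 0.68819,
ln z₀ = (ln z₁ − r·ln z₂)/(1 − r) = (2.3888 − 0.68819×4.7005)/0.31181 = -2.7133 → z₀ = 0.06632 m
V₃ = V₁ · ln(z₃/z₀)/ln(z₁/z₀) = 11.3 × 7.7884/5.1020 = 17.2499 m/s

17.2 m/s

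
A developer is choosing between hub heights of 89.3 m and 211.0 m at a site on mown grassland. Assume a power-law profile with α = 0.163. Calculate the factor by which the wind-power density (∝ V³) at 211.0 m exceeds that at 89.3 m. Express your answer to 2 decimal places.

Speed ratio: V_B/V_A = (z_B/z_A)^α = (211.0/89.3)^0.163 = (2.3628)^0.163 = 1.15045
Power-density ratio: P_B/P_A = (V_B/V_A)³ = (1.15045)³ = 1.52268

1.52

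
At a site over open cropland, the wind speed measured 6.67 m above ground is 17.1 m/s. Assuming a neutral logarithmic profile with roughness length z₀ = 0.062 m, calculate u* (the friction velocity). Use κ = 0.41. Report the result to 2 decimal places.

u* ≈ 1.50 m/s

Log law: V(z) = (u*/κ) · ln(z/z₀) ⇒ u* = κ · V / ln(z/z₀)
u* = 0.41 × 17.1 / ln(6.67/0.062) = 0.41 × 17.1 / 4.6782
   = 7.0110 / 4.6782 = 1.4986 m/s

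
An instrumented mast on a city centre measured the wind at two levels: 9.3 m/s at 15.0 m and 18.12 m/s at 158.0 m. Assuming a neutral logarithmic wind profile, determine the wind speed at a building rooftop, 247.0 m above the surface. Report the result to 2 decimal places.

19.79 m/s

Log law: V ∝ ln(z/z₀). From the pair, with r = V₁/V₂ = 0.51325,
ln z₀ = (ln z₁ − r·ln z₂)/(1 − r) = (2.7081 − 0.51325×5.0626)/0.48675 = 0.2254 → z₀ = 1.253 m
V₃ = V₁ · ln(z₃/z₀)/ln(z₁/z₀) = 9.3 × 5.2840/2.4827 = 19.7937 m/s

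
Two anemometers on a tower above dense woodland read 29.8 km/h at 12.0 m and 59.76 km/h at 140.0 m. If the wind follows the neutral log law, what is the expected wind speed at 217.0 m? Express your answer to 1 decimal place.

Log law: V ∝ ln(z/z₀). From the pair, with r = V₁/V₂ = 0.49866,
ln z₀ = (ln z₁ − r·ln z₂)/(1 − r) = (2.4849 − 0.49866×4.9416)/0.50134 = 0.0413 → z₀ = 1.042 m
V₃ = V₁ · ln(z₃/z₀)/ln(z₁/z₀) = 29.8 × 5.3386/2.4436 = 65.1045 km/h

65.1 km/h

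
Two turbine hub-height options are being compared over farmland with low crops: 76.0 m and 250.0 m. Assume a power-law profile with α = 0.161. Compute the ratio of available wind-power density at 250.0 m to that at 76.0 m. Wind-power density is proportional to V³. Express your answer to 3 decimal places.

Speed ratio: V_B/V_A = (z_B/z_A)^α = (250.0/76.0)^0.161 = (3.2895)^0.161 = 1.21132
Power-density ratio: P_B/P_A = (V_B/V_A)³ = (1.21132)³ = 1.77735

1.777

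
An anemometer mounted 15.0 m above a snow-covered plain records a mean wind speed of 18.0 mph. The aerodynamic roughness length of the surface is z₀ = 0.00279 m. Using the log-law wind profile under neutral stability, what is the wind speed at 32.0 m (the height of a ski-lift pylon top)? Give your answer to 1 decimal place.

19.6 mph

Log law: V(z) ∝ ln(z/z₀), so V₂/V₁ = ln(z₂/z₀) / ln(z₁/z₀).
ln(32.0/0.00279) = 9.3474, ln(15.0/0.00279) = 8.5898
V₂ = 18.0 × 9.3474/8.5898 = 18.0 × 1.0882 = 19.5877 mph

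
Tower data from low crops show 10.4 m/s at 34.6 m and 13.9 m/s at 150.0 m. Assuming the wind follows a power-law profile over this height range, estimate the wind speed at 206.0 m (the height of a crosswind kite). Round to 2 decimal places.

14.80 m/s

First find α: α = ln(V₂/V₁)/ln(z₂/z₁) = ln(13.9/10.4)/ln(150.0/34.6) = 0.29008/1.46678 = 0.1978
Extrapolate from 150.0 m to 206.0 m: V₃ = 13.9 × (206.0/150.0)^0.1978 = 13.9 × 1.0648 = 14.8000 m/s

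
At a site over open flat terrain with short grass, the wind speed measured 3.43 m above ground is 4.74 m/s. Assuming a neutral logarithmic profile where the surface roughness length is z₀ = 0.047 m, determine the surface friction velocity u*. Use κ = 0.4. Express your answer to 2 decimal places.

Log law: V(z) = (u*/κ) · ln(z/z₀) ⇒ u* = κ · V / ln(z/z₀)
u* = 0.4 × 4.74 / ln(3.43/0.047) = 0.4 × 4.74 / 4.2902
   = 1.8960 / 4.2902 = 0.4419 m/s

u* ≈ 0.44 m/s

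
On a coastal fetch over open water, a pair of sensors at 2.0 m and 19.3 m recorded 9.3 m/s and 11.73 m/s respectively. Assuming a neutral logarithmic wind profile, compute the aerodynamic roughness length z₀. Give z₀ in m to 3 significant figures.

z₀ ≈ 0.000341 m

Log law: V(z) ∝ ln(z/z₀). With r = V₁/V₂ = 9.3/11.73 = 0.79284,
r · ln(z₂/z₀) = ln(z₁/z₀) ⇒ ln z₀ = (ln z₁ − r·ln z₂)/(1 − r)
ln z₀ = (0.69315 − 0.79284×2.96011) / 0.20716 = -7.9829
z₀ = exp(-7.9829) = 0.0003413 m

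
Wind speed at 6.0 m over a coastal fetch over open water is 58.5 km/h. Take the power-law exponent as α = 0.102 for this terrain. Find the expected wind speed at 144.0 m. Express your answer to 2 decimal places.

Power-law profile: V₂ = V₁ · (z₂/z₁)^α
V₂ = 58.5 × (144.0/6.0)^0.102 = 58.5 × (24.0000)^0.102
    = 58.5 × 1.3829 = 80.8979 km/h

80.90 km/h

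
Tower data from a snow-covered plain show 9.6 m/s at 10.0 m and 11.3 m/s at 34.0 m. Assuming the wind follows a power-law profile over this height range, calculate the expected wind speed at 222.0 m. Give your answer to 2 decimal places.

First find α: α = ln(V₂/V₁)/ln(z₂/z₁) = ln(11.3/9.6)/ln(34.0/10.0) = 0.16304/1.22378 = 0.1332
Extrapolate from 34.0 m to 222.0 m: V₃ = 11.3 × (222.0/34.0)^0.1332 = 11.3 × 1.2840 = 14.5091 m/s

14.51 m/s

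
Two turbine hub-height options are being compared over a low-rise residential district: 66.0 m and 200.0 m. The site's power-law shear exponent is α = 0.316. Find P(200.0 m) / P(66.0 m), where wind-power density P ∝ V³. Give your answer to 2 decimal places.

2.86

Speed ratio: V_B/V_A = (z_B/z_A)^α = (200.0/66.0)^0.316 = (3.0303)^0.316 = 1.41955
Power-density ratio: P_B/P_A = (V_B/V_A)³ = (1.41955)³ = 2.86055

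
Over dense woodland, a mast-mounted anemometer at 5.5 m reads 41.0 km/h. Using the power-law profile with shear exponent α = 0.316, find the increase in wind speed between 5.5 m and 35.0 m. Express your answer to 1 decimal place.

Power law: V₂ = V₁ · (z₂/z₁)^α = 41.0 × (6.3636)^0.316 = 73.5791 km/h
ΔV = 73.5791 − 41.0 = 32.5791 km/h

32.6 km/h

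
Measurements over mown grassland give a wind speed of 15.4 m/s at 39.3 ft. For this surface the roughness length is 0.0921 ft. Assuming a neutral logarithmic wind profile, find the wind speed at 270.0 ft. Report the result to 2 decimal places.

20.30 m/s

Log law: V(z) ∝ ln(z/z₀), so V₂/V₁ = ln(z₂/z₀) / ln(z₁/z₀).
ln(270.0/0.0921) = 7.9833, ln(39.3/0.0921) = 6.0561
V₂ = 15.4 × 7.9833/6.0561 = 15.4 × 1.3182 = 20.3006 m/s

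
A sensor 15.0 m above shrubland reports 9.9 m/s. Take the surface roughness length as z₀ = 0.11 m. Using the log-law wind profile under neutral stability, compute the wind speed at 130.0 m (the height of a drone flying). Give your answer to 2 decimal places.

Log law: V(z) ∝ ln(z/z₀), so V₂/V₁ = ln(z₂/z₀) / ln(z₁/z₀).
ln(130.0/0.11) = 7.0748, ln(15.0/0.11) = 4.9153
V₂ = 9.9 × 7.0748/4.9153 = 9.9 × 1.4393 = 14.2494 m/s

14.25 m/s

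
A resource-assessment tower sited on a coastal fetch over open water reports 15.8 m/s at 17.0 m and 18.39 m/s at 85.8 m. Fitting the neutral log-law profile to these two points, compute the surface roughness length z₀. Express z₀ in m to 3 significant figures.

z₀ ≈ 0.000874 m

Log law: V(z) ∝ ln(z/z₀). With r = V₁/V₂ = 15.8/18.39 = 0.85916,
r · ln(z₂/z₀) = ln(z₁/z₀) ⇒ ln z₀ = (ln z₁ − r·ln z₂)/(1 − r)
ln z₀ = (2.83321 − 0.85916×4.45202) / 0.14084 = -7.0421
z₀ = exp(-7.0421) = 0.0008743 m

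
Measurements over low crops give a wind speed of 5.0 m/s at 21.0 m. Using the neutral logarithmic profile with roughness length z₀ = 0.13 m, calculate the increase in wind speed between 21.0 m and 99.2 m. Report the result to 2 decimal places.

1.53 m/s

Log law: V₂ = V₁ · ln(z₂/z₀)/ln(z₁/z₀) = 5.0 × 6.6374/5.0847 = 6.5267 m/s
ΔV = 6.5267 − 5.0 = 1.5267 m/s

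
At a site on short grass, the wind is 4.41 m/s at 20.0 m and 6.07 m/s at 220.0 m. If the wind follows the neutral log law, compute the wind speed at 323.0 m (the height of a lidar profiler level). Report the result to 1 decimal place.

6.3 m/s

Log law: V ∝ ln(z/z₀). From the pair, with r = V₁/V₂ = 0.72652,
ln z₀ = (ln z₁ − r·ln z₂)/(1 − r) = (2.9957 − 0.72652×5.3936)/0.27348 = -3.3746 → z₀ = 0.03423 m
V₃ = V₁ · ln(z₃/z₀)/ln(z₁/z₀) = 4.41 × 9.1522/6.3703 = 6.3359 m/s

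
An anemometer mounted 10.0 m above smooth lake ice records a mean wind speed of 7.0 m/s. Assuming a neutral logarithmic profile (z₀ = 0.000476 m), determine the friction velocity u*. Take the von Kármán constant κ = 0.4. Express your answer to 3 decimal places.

Log law: V(z) = (u*/κ) · ln(z/z₀) ⇒ u* = κ · V / ln(z/z₀)
u* = 0.4 × 7.0 / ln(10.0/0.000476) = 0.4 × 7.0 / 9.9527
   = 2.8000 / 9.9527 = 0.2813 m/s

u* ≈ 0.281 m/s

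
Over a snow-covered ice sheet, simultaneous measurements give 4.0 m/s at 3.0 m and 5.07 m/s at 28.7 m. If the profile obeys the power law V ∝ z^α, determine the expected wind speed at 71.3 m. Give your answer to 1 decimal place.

First find α: α = ln(V₂/V₁)/ln(z₂/z₁) = ln(5.07/4.0)/ln(28.7/3.0) = 0.23705/2.25828 = 0.1050
Extrapolate from 28.7 m to 71.3 m: V₃ = 5.07 × (71.3/28.7)^0.1050 = 5.07 × 1.1002 = 5.5782 m/s

5.6 m/s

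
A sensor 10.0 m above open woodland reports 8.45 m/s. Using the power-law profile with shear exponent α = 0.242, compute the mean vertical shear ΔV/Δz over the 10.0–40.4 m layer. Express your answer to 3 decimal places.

0.112 m/s/m

Power law: V₂ = V₁ · (z₂/z₁)^α = 8.45 × (4.0400)^0.242 = 11.8468 m/s
ΔV/Δz = (11.8468 − 8.45)/(40.4 − 10.0) = 3.3968/30.4000 = 0.11174 m/s/m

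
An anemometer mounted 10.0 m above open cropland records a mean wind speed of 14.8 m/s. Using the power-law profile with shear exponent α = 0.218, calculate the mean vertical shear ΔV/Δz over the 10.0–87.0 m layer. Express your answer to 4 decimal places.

0.1158 m/s/m

Power law: V₂ = V₁ · (z₂/z₁)^α = 14.8 × (8.7000)^0.218 = 23.7179 m/s
ΔV/Δz = (23.7179 − 14.8)/(87.0 − 10.0) = 8.9179/77.0000 = 0.11582 m/s/m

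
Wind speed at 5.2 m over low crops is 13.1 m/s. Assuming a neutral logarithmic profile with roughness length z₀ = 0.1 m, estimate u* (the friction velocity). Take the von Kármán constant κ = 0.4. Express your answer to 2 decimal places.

u* ≈ 1.33 m/s

Log law: V(z) = (u*/κ) · ln(z/z₀) ⇒ u* = κ · V / ln(z/z₀)
u* = 0.4 × 13.1 / ln(5.2/0.1) = 0.4 × 13.1 / 3.9512
   = 5.2400 / 3.9512 = 1.3262 m/s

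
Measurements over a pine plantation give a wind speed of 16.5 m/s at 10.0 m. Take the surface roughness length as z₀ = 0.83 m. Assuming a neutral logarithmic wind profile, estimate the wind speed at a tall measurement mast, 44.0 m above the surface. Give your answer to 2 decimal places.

Log law: V(z) ∝ ln(z/z₀), so V₂/V₁ = ln(z₂/z₀) / ln(z₁/z₀).
ln(44.0/0.83) = 3.9705, ln(10.0/0.83) = 2.4889
V₂ = 16.5 × 3.9705/2.4889 = 16.5 × 1.5953 = 26.3221 m/s

26.32 m/s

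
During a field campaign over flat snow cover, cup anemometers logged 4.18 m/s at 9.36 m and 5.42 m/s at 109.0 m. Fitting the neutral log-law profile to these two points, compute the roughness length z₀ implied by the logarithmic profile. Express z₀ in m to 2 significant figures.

z₀ ≈ 0.0024 m

Log law: V(z) ∝ ln(z/z₀). With r = V₁/V₂ = 4.18/5.42 = 0.77122,
r · ln(z₂/z₀) = ln(z₁/z₀) ⇒ ln z₀ = (ln z₁ − r·ln z₂)/(1 − r)
ln z₀ = (2.23645 − 0.77122×4.69135) / 0.22878 = -6.0390
z₀ = exp(-6.0390) = 0.002384 m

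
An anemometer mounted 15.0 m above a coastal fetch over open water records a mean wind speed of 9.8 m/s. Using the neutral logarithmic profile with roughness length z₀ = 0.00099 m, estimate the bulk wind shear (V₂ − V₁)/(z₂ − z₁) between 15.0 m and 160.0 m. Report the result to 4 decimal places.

Log law: V₂ = V₁ · ln(z₂/z₀)/ln(z₁/z₀) = 9.8 × 11.9930/9.6259 = 12.2099 m/s
ΔV/Δz = (12.2099 − 9.8)/(160.0 − 15.0) = 2.4099/145.0000 = 0.01662 m/s/m

0.0166 m/s/m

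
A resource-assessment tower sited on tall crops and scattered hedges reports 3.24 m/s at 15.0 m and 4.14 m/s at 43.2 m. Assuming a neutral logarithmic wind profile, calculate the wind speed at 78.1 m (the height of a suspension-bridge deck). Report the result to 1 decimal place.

4.6 m/s

Log law: V ∝ ln(z/z₀). From the pair, with r = V₁/V₂ = 0.78261,
ln z₀ = (ln z₁ − r·ln z₂)/(1 − r) = (2.7081 − 0.78261×3.7658)/0.21739 = -1.1000 → z₀ = 0.3329 m
V₃ = V₁ · ln(z₃/z₀)/ln(z₁/z₀) = 3.24 × 5.4580/3.8080 = 4.6438 m/s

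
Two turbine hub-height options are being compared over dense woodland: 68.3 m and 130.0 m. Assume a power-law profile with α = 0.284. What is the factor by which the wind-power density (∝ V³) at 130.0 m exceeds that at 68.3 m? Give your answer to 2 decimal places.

Speed ratio: V_B/V_A = (z_B/z_A)^α = (130.0/68.3)^0.284 = (1.9034)^0.284 = 1.20056
Power-density ratio: P_B/P_A = (V_B/V_A)³ = (1.20056)³ = 1.73043

1.73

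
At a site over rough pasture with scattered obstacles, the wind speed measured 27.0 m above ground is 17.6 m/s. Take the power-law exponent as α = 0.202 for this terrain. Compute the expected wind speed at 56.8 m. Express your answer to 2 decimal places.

Power-law profile: V₂ = V₁ · (z₂/z₁)^α
V₂ = 17.6 × (56.8/27.0)^0.202 = 17.6 × (2.1037)^0.202
    = 17.6 × 1.1621 = 20.4529 m/s

20.45 m/s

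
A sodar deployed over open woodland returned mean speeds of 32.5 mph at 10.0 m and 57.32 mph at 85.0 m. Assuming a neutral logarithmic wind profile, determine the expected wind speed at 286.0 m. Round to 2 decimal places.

71.39 mph

Log law: V ∝ ln(z/z₀). From the pair, with r = V₁/V₂ = 0.56699,
ln z₀ = (ln z₁ − r·ln z₂)/(1 − r) = (2.3026 − 0.56699×4.4427)/0.43301 = -0.4997 → z₀ = 0.6067 m
V₃ = V₁ · ln(z₃/z₀)/ln(z₁/z₀) = 32.5 × 6.1557/2.8023 = 71.3920 mph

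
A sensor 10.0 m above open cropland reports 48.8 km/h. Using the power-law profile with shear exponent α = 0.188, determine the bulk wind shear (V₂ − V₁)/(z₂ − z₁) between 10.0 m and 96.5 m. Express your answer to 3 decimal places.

0.300 km/h/m

Power law: V₂ = V₁ · (z₂/z₁)^α = 48.8 × (9.6500)^0.188 = 74.7327 km/h
ΔV/Δz = (74.7327 − 48.8)/(96.5 − 10.0) = 25.9327/86.5000 = 0.29980 km/h/m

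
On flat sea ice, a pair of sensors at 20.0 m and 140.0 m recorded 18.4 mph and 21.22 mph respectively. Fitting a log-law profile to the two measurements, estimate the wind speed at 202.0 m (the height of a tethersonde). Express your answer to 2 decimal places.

Log law: V ∝ ln(z/z₀). From the pair, with r = V₁/V₂ = 0.86711,
ln z₀ = (ln z₁ − r·ln z₂)/(1 − r) = (2.9957 − 0.86711×4.9416)/0.13289 = -9.7010 → z₀ = 0.00006122 m
V₃ = V₁ · ln(z₃/z₀)/ln(z₁/z₀) = 18.4 × 15.0093/12.6967 = 21.7513 mph

21.75 mph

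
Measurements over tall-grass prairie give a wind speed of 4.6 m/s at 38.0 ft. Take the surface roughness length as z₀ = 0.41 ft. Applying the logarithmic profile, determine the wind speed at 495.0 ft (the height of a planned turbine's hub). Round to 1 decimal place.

Log law: V(z) ∝ ln(z/z₀), so V₂/V₁ = ln(z₂/z₀) / ln(z₁/z₀).
ln(495.0/0.41) = 7.0962, ln(38.0/0.41) = 4.5292
V₂ = 4.6 × 7.0962/4.5292 = 4.6 × 1.5668 = 7.2071 m/s

7.2 m/s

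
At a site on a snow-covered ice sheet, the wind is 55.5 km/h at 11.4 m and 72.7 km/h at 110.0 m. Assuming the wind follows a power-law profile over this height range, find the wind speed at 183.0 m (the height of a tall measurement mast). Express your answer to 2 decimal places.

First find α: α = ln(V₂/V₁)/ln(z₂/z₁) = ln(72.7/55.5)/ln(110.0/11.4) = 0.26996/2.26687 = 0.1191
Extrapolate from 110.0 m to 183.0 m: V₃ = 72.7 × (183.0/110.0)^0.1191 = 72.7 × 1.0625 = 77.2432 km/h

77.24 km/h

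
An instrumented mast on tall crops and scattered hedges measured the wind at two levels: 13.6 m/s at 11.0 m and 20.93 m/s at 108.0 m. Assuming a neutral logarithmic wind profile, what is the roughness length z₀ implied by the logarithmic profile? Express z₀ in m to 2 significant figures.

z₀ ≈ 0.16 m

Log law: V(z) ∝ ln(z/z₀). With r = V₁/V₂ = 13.6/20.93 = 0.64978,
r · ln(z₂/z₀) = ln(z₁/z₀) ⇒ ln z₀ = (ln z₁ − r·ln z₂)/(1 − r)
ln z₀ = (2.39790 − 0.64978×4.68213) / 0.35022 = -1.8403
z₀ = exp(-1.8403) = 0.1588 m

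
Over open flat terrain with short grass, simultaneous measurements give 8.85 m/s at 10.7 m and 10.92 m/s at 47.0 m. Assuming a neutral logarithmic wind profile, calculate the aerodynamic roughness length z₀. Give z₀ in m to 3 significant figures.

z₀ ≈ 0.0191 m

Log law: V(z) ∝ ln(z/z₀). With r = V₁/V₂ = 8.85/10.92 = 0.81044,
r · ln(z₂/z₀) = ln(z₁/z₀) ⇒ ln z₀ = (ln z₁ − r·ln z₂)/(1 − r)
ln z₀ = (2.37024 − 0.81044×3.85015) / 0.18956 = -3.9569
z₀ = exp(-3.9569) = 0.01912 m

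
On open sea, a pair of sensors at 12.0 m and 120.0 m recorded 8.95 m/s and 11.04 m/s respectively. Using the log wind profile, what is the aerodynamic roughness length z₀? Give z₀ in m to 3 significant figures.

z₀ ≈ 0.000626 m

Log law: V(z) ∝ ln(z/z₀). With r = V₁/V₂ = 8.95/11.04 = 0.81069,
r · ln(z₂/z₀) = ln(z₁/z₀) ⇒ ln z₀ = (ln z₁ − r·ln z₂)/(1 − r)
ln z₀ = (2.48491 − 0.81069×4.78749) / 0.18931 = -7.3754
z₀ = exp(-7.3754) = 0.0006264 m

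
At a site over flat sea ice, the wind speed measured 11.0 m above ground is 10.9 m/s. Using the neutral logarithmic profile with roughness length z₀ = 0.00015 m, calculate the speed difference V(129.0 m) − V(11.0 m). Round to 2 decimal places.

2.40 m/s

Log law: V₂ = V₁ · ln(z₂/z₀)/ln(z₁/z₀) = 10.9 × 13.6647/11.2028 = 13.2954 m/s
ΔV = 13.2954 − 10.9 = 2.3954 m/s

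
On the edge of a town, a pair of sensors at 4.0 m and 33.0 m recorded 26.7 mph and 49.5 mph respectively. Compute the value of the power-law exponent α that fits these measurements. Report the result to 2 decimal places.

Power law: V₂/V₁ = (z₂/z₁)^α ⇒ α = ln(V₂/V₁) / ln(z₂/z₁)
α = ln(49.5/26.7) / ln(33.0/4.0) = ln(1.8539) / ln(8.2500)
  = 0.61731 / 2.11021 = 0.29253

α ≈ 0.29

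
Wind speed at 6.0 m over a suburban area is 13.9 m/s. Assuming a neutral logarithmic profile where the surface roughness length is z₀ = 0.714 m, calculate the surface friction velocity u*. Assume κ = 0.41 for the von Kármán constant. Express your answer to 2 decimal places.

Log law: V(z) = (u*/κ) · ln(z/z₀) ⇒ u* = κ · V / ln(z/z₀)
u* = 0.41 × 13.9 / ln(6.0/0.714) = 0.41 × 13.9 / 2.1286
   = 5.6990 / 2.1286 = 2.6773 m/s

u* ≈ 2.68 m/s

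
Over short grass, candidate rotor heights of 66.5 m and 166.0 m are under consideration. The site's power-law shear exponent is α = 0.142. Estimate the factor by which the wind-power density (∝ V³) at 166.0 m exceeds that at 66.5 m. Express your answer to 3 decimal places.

1.477

Speed ratio: V_B/V_A = (z_B/z_A)^α = (166.0/66.5)^0.142 = (2.4962)^0.142 = 1.13871
Power-density ratio: P_B/P_A = (V_B/V_A)³ = (1.13871)³ = 1.47654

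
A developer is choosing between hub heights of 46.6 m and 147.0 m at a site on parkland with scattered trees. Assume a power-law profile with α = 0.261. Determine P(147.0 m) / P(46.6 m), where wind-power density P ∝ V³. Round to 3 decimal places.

Speed ratio: V_B/V_A = (z_B/z_A)^α = (147.0/46.6)^0.261 = (3.1545)^0.261 = 1.34965
Power-density ratio: P_B/P_A = (V_B/V_A)³ = (1.34965)³ = 2.45846

2.458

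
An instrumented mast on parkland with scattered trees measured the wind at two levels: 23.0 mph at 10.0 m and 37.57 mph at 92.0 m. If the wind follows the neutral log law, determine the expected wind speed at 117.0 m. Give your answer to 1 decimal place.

39.1 mph

Log law: V ∝ ln(z/z₀). From the pair, with r = V₁/V₂ = 0.61219,
ln z₀ = (ln z₁ − r·ln z₂)/(1 − r) = (2.3026 − 0.61219×4.5218)/0.38781 = -1.2006 → z₀ = 0.3010 m
V₃ = V₁ · ln(z₃/z₀)/ln(z₁/z₀) = 23.0 × 5.9628/3.5032 = 39.1482 mph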